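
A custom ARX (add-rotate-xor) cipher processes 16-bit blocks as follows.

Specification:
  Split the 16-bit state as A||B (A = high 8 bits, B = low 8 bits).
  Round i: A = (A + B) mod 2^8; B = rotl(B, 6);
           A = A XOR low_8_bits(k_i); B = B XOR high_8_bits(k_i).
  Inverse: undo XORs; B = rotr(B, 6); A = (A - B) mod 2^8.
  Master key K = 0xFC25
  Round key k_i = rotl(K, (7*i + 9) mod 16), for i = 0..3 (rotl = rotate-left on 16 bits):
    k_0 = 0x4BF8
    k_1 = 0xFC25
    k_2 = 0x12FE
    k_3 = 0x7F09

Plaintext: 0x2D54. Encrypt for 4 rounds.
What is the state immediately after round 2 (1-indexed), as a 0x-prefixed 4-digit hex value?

0xF26B

s_0 = plaintext = 0x2D54
s_1 = Round(s_0, k_0) = 0x795E
s_2 = Round(s_1, k_1) = 0xF26B
s_3 = Round(s_2, k_2) = 0xA3C8
s_4 = Round(s_3, k_3) = 0x624D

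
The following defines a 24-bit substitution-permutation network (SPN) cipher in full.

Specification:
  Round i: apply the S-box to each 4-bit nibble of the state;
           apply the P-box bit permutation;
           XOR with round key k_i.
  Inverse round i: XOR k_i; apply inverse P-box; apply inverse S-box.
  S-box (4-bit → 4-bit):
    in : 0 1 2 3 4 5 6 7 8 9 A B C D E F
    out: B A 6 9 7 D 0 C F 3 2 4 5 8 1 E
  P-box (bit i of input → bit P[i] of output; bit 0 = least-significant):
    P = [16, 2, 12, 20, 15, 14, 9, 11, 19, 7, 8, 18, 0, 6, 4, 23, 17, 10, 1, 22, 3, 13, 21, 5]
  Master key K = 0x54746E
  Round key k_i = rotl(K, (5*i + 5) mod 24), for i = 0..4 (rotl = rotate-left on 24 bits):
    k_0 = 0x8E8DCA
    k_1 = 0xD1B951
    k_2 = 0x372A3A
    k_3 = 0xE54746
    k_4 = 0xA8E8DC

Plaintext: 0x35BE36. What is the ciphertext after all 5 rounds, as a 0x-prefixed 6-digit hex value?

s_0 = plaintext = 0x35BE36
s_1 = Round(s_0, k_0) = 0xC405F0
s_2 = Round(s_1, k_1) = 0x6EF61E
s_3 = Round(s_2, k_2) = 0xB4626A
s_4 = Round(s_3, k_3) = 0xC742C0
s_5 = Round(s_4, k_4) = 0xD96B03

0xD96B03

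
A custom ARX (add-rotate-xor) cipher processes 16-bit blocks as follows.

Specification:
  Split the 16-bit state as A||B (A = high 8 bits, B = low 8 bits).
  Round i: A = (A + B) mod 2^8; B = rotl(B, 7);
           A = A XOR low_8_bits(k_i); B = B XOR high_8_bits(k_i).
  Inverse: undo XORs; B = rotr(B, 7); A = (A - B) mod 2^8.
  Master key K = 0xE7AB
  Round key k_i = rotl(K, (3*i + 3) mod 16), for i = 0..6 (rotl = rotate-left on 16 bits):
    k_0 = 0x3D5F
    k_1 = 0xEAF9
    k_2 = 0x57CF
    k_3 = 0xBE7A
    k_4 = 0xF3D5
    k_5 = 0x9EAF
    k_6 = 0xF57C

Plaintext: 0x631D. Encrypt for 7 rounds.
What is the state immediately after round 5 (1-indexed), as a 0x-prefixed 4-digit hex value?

s_0 = plaintext = 0x631D
s_1 = Round(s_0, k_0) = 0xDFB3
s_2 = Round(s_1, k_1) = 0x6B33
s_3 = Round(s_2, k_2) = 0x51CE
s_4 = Round(s_3, k_3) = 0x65D9
s_5 = Round(s_4, k_4) = 0xEB1F
s_6 = Round(s_5, k_5) = 0xA511
s_7 = Round(s_6, k_6) = 0xCA7D

0xEB1F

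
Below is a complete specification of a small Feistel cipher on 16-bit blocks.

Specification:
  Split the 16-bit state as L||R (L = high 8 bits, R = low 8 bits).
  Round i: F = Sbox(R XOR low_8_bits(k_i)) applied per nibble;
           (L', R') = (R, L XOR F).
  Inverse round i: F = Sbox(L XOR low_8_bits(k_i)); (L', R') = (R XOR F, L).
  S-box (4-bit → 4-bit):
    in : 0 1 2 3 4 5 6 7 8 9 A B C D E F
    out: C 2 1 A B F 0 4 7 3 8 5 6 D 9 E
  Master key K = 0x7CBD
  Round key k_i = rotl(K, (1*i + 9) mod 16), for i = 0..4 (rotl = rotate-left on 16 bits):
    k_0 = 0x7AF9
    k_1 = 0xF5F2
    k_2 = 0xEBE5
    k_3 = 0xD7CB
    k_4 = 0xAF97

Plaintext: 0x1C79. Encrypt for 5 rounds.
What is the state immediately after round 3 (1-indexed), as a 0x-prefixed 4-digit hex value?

s_0 = plaintext = 0x1C79
s_1 = Round(s_0, k_0) = 0x7960
s_2 = Round(s_1, k_1) = 0x6048
s_3 = Round(s_2, k_2) = 0x48ED
s_4 = Round(s_3, k_3) = 0xED58
s_5 = Round(s_4, k_4) = 0x5883

0x48ED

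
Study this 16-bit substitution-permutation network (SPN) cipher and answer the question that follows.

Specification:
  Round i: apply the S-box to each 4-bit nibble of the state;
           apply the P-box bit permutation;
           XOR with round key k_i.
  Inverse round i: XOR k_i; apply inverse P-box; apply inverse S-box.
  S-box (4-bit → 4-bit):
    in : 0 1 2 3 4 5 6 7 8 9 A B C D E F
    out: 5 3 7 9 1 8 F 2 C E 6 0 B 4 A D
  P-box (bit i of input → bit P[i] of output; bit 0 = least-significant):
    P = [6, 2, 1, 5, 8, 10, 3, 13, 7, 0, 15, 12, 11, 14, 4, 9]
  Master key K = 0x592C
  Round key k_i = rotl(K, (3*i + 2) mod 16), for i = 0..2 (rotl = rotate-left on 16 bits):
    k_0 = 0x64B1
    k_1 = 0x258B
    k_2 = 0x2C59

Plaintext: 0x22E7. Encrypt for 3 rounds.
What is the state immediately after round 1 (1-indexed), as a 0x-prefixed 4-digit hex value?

s_0 = plaintext = 0x22E7
s_1 = Round(s_0, k_0) = 0x8824
s_2 = Round(s_1, k_1) = 0xB2D3
s_3 = Round(s_2, k_2) = 0xACB0

0x8824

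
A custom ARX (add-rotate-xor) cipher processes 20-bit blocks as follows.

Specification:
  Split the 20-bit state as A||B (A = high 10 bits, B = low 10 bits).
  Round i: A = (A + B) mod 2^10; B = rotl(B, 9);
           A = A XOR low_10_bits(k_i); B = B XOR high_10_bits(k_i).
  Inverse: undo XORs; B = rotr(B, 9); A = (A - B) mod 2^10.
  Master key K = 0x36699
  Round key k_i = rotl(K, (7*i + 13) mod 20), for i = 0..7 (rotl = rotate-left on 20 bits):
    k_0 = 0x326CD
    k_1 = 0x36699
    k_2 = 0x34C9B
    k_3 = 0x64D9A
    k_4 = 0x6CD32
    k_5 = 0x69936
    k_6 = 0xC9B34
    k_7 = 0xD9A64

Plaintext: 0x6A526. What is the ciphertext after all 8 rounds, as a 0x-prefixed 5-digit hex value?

s_0 = plaintext = 0x6A526
s_1 = Round(s_0, k_0) = 0x0085A
s_2 = Round(s_1, k_1) = 0xB14F4
s_3 = Round(s_2, k_2) = 0xC88A9
s_4 = Round(s_3, k_3) = 0x947C7
s_5 = Round(s_4, k_4) = 0xCAA50
s_6 = Round(s_5, k_5) = 0x1308E
s_7 = Round(s_6, k_6) = 0xFBB61
s_8 = Round(s_7, k_7) = 0x4ACD6

0x4ACD6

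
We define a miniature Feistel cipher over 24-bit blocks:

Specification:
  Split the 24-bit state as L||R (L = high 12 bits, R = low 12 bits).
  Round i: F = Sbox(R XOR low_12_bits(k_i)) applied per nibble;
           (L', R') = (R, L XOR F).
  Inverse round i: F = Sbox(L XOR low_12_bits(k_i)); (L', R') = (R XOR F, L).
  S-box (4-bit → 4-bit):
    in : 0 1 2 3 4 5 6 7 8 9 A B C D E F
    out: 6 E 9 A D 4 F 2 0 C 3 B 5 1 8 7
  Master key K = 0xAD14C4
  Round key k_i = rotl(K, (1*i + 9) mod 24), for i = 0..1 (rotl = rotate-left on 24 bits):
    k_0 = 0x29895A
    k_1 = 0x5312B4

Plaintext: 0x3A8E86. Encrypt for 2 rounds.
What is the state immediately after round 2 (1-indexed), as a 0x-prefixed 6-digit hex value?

s_0 = plaintext = 0x3A8E86
s_1 = Round(s_0, k_0) = 0xE861BD
s_2 = Round(s_1, k_1) = 0x1BD4EA

0x1BD4EA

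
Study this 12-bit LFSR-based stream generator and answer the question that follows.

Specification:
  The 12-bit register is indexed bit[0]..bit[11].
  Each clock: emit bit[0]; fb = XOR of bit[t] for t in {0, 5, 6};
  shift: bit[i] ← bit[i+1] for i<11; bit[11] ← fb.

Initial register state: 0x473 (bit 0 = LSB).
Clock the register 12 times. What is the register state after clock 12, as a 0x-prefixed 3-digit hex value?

reg_0 = 0x473
clock 1: out=1, reg = 0xA39
clock 2: out=1, reg = 0x51C
clock 3: out=0, reg = 0x28E
clock 4: out=0, reg = 0x147
clock 5: out=1, reg = 0x0A3
clock 6: out=1, reg = 0x051
clock 7: out=1, reg = 0x028
clock 8: out=0, reg = 0x814
clock 9: out=0, reg = 0x40A
clock 10: out=0, reg = 0x205
clock 11: out=1, reg = 0x902
clock 12: out=0, reg = 0x481

0x481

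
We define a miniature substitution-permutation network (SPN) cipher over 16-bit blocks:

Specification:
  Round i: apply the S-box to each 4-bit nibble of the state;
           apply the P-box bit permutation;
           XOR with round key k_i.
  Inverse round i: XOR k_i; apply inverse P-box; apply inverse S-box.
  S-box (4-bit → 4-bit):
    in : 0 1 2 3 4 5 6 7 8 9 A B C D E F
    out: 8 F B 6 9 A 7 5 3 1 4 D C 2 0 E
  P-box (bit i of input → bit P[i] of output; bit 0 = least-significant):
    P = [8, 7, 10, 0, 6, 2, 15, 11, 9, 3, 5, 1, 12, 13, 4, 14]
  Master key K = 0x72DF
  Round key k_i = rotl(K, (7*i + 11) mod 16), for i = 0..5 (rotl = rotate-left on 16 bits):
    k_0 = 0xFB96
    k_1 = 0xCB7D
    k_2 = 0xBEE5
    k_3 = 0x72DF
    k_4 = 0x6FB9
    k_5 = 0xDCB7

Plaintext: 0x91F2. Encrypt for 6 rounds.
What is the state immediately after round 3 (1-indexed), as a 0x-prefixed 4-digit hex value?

0x2B90

s_0 = plaintext = 0x91F2
s_1 = Round(s_0, k_0) = 0x6039
s_2 = Round(s_1, k_1) = 0x7A6B
s_3 = Round(s_2, k_2) = 0x2B90
s_4 = Round(s_3, k_3) = 0x00BC
s_5 = Round(s_4, k_4) = 0xA3FA
s_6 = Round(s_5, k_5) = 0x508B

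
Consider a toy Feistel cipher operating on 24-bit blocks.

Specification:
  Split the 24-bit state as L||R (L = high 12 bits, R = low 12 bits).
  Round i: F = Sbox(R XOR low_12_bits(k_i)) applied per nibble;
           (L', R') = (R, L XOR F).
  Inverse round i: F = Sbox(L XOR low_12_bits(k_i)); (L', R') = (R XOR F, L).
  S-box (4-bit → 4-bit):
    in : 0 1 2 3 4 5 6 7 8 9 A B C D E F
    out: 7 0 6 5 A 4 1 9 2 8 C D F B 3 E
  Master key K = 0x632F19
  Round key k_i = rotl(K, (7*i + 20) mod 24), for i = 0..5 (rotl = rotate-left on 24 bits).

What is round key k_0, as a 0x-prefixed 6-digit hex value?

K = 0x632F19
k_0 = rotl(K, (7*0+20) mod 24) = rotl(K, 20) = 0x9632F1

0x9632F1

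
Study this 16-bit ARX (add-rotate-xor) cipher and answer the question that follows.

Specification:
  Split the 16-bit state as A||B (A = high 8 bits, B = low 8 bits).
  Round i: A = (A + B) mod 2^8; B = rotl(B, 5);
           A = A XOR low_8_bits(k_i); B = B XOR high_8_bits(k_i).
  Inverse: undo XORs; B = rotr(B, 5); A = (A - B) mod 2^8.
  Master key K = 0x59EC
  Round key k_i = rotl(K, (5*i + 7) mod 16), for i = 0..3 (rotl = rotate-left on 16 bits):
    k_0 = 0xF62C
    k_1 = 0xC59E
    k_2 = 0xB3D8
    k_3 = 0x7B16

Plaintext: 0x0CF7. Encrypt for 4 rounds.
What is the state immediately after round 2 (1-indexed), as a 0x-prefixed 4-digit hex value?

s_0 = plaintext = 0x0CF7
s_1 = Round(s_0, k_0) = 0x2F08
s_2 = Round(s_1, k_1) = 0xA9C4
s_3 = Round(s_2, k_2) = 0xB52B
s_4 = Round(s_3, k_3) = 0xF61E

0xA9C4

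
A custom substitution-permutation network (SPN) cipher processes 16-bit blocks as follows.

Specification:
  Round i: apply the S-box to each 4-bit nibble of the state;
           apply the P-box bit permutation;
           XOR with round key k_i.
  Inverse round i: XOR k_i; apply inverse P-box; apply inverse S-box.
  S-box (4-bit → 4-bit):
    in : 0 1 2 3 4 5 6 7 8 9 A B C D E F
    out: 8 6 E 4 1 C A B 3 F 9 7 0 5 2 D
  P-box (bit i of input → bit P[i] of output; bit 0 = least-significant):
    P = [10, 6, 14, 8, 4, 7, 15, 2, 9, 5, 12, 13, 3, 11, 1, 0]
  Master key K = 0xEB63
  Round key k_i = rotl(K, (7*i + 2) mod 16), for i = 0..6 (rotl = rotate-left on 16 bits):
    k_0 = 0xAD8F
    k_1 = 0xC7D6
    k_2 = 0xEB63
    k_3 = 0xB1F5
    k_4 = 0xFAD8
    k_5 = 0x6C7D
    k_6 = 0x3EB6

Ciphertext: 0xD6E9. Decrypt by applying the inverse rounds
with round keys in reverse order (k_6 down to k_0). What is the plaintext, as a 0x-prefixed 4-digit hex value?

s_0 = ciphertext = 0xD6E9
s_1 = InvRound(s_0, k_6) = 0x90F1
s_2 = InvRound(s_1, k_5) = 0x852D
s_3 = InvRound(s_2, k_4) = 0x6979
s_4 = InvRound(s_3, k_3) = 0x8323
s_5 = InvRound(s_4, k_2) = 0xE0C1
s_6 = InvRound(s_5, k_1) = 0x5AAA
s_7 = InvRound(s_6, k_0) = 0x095F

0x095F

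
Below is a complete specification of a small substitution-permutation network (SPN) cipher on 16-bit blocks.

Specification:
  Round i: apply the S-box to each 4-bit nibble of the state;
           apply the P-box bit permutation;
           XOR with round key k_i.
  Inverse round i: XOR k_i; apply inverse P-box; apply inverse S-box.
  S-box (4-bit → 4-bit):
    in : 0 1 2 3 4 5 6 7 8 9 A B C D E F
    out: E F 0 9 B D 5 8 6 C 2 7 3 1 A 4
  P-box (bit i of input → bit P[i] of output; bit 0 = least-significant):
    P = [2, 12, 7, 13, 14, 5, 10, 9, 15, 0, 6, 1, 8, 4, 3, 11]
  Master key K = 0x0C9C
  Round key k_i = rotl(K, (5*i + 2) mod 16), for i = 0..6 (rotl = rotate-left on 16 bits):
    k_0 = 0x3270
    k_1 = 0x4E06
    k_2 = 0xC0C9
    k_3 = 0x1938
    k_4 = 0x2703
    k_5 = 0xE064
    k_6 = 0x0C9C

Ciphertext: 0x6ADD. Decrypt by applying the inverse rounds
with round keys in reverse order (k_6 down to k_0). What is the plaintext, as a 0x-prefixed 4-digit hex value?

s_0 = ciphertext = 0x6ADD
s_1 = InvRound(s_0, k_6) = 0x2857
s_2 = InvRound(s_1, k_5) = 0xE4C2
s_3 = InvRound(s_2, k_4) = 0xDB3F
s_4 = InvRound(s_3, k_3) = 0x243D
s_5 = InvRound(s_4, k_2) = 0xA6B5
s_6 = InvRound(s_5, k_1) = 0xE4C9
s_7 = InvRound(s_6, k_0) = 0x8C18

0x8C18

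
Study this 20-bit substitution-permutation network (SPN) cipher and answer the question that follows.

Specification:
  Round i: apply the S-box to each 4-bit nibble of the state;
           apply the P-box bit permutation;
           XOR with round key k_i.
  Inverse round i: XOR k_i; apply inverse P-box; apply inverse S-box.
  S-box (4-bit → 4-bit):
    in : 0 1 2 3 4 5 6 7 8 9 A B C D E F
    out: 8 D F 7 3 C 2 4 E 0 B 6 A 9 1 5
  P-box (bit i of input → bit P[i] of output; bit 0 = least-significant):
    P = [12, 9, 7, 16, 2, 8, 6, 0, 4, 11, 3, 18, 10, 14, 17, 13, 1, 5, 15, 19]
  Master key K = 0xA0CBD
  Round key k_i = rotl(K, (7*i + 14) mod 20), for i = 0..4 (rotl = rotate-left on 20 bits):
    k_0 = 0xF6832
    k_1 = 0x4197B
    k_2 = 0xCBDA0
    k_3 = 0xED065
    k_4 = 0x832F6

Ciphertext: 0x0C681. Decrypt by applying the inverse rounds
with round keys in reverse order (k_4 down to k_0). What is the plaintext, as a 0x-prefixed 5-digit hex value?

0x5A64B

s_0 = ciphertext = 0x0C681
s_1 = InvRound(s_0, k_4) = 0x2AE1E
s_2 = InvRound(s_1, k_3) = 0xAA254
s_3 = InvRound(s_2, k_2) = 0x6FA33
s_4 = InvRound(s_3, k_1) = 0x787B6
s_5 = InvRound(s_4, k_0) = 0x5A64B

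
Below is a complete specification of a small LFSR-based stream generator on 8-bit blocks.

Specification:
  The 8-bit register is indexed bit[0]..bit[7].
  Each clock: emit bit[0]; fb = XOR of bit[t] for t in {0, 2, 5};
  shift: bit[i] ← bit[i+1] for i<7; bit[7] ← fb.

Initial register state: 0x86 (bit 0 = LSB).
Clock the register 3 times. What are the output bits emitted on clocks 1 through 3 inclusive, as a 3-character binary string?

reg_0 = 0x86
clock 1: out=0, reg = 0xC3
clock 2: out=1, reg = 0xE1
clock 3: out=1, reg = 0x70

011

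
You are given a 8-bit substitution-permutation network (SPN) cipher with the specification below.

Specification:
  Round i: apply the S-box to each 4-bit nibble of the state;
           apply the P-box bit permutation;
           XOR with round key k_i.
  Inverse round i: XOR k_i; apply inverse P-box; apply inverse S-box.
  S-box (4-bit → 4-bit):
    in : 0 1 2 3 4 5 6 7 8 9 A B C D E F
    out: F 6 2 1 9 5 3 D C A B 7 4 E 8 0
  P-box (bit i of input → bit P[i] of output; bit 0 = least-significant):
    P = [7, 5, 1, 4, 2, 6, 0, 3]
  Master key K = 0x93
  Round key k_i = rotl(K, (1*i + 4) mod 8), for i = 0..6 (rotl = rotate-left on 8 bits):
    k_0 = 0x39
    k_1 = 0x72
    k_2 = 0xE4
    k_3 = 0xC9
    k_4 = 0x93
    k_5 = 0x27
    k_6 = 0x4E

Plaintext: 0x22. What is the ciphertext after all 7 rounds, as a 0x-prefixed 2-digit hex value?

s_0 = plaintext = 0x22
s_1 = Round(s_0, k_0) = 0x59
s_2 = Round(s_1, k_1) = 0x47
s_3 = Round(s_2, k_2) = 0x7A
s_4 = Round(s_3, k_3) = 0x74
s_5 = Round(s_4, k_4) = 0x0E
s_6 = Round(s_5, k_5) = 0x7A
s_7 = Round(s_6, k_6) = 0xF3

0xF3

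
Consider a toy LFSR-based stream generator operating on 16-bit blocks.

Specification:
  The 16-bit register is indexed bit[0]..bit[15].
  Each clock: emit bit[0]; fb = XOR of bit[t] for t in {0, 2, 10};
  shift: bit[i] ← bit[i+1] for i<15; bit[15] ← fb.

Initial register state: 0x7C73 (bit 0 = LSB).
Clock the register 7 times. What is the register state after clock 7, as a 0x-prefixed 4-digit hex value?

reg_0 = 0x7C73
clock 1: out=1, reg = 0x3E39
clock 2: out=1, reg = 0x1F1C
clock 3: out=0, reg = 0x0F8E
clock 4: out=0, reg = 0x07C7
clock 5: out=1, reg = 0x83E3
clock 6: out=1, reg = 0xC1F1
clock 7: out=1, reg = 0xE0F8

0xE0F8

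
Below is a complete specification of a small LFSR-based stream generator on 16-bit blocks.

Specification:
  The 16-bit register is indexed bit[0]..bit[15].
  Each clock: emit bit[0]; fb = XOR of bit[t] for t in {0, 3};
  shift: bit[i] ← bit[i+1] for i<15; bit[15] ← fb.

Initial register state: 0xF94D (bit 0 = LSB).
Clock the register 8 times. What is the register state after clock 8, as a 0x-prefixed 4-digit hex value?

0x64F9

reg_0 = 0xF94D
clock 1: out=1, reg = 0x7CA6
clock 2: out=0, reg = 0x3E53
clock 3: out=1, reg = 0x9F29
clock 4: out=1, reg = 0x4F94
clock 5: out=0, reg = 0x27CA
clock 6: out=0, reg = 0x93E5
clock 7: out=1, reg = 0xC9F2
clock 8: out=0, reg = 0x64F9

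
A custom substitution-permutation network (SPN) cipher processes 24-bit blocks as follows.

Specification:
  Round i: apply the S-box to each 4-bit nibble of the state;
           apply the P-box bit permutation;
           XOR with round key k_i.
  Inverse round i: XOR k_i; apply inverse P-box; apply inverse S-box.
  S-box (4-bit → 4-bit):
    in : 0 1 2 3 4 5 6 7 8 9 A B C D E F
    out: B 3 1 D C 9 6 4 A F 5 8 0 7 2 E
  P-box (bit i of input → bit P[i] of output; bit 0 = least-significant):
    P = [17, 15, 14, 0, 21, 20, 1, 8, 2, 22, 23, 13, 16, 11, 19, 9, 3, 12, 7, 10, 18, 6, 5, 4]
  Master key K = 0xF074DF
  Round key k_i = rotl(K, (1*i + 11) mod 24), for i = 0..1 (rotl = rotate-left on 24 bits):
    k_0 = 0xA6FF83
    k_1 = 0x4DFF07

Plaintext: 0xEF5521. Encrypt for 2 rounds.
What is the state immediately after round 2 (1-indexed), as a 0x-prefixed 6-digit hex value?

0x859859

s_0 = plaintext = 0xEF5521
s_1 = Round(s_0, k_0) = 0x854947
s_2 = Round(s_1, k_1) = 0x859859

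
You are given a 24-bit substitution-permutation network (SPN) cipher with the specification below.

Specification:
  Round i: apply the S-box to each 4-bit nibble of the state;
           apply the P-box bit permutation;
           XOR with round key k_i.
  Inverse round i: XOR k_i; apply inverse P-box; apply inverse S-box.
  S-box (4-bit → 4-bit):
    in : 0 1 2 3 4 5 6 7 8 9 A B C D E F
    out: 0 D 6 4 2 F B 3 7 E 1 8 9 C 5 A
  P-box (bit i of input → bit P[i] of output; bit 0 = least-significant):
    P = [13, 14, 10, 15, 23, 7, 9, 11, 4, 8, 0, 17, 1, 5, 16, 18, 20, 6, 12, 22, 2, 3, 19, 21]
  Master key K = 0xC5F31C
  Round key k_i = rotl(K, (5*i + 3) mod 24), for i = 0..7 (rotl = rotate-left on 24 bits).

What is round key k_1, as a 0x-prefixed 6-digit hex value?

0xF31CC5

K = 0xC5F31C
k_0 = rotl(K, (5*0+3) mod 24) = rotl(K, 3) = 0x2F98E6
k_1 = rotl(K, (5*1+3) mod 24) = rotl(K, 8) = 0xF31CC5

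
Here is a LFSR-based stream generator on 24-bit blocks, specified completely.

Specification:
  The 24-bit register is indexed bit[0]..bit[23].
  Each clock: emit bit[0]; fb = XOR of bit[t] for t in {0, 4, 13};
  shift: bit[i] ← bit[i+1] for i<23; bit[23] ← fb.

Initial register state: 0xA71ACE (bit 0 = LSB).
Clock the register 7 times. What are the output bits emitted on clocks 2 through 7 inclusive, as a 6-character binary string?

111001

reg_0 = 0xA71ACE
clock 1: out=0, reg = 0x538D67
clock 2: out=1, reg = 0xA9C6B3
clock 3: out=1, reg = 0x54E359
clock 4: out=1, reg = 0xAA71AC
clock 5: out=0, reg = 0xD538D6
clock 6: out=0, reg = 0x6A9C6B
clock 7: out=1, reg = 0xB54E35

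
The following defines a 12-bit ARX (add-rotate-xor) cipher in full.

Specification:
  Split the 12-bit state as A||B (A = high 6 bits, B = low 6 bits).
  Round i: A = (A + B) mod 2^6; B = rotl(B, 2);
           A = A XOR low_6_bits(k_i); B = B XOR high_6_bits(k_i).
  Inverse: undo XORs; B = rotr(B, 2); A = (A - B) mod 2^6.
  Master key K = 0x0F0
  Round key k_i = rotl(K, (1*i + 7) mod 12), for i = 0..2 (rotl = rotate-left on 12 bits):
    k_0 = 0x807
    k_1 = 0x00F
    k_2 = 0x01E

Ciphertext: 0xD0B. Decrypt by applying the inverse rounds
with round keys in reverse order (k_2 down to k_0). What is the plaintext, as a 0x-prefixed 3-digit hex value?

0x243

s_0 = ciphertext = 0xD0B
s_1 = InvRound(s_0, k_2) = 0xE32
s_2 = InvRound(s_1, k_1) = 0x2EC
s_3 = InvRound(s_2, k_0) = 0x243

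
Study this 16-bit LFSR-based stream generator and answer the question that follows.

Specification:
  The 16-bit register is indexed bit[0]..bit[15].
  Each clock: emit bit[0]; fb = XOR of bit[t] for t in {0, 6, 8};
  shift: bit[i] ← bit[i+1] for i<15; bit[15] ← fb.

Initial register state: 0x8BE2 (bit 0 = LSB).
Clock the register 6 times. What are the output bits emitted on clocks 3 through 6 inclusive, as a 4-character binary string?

reg_0 = 0x8BE2
clock 1: out=0, reg = 0x45F1
clock 2: out=1, reg = 0xA2F8
clock 3: out=0, reg = 0xD17C
clock 4: out=0, reg = 0x68BE
clock 5: out=0, reg = 0x345F
clock 6: out=1, reg = 0x1A2F

0001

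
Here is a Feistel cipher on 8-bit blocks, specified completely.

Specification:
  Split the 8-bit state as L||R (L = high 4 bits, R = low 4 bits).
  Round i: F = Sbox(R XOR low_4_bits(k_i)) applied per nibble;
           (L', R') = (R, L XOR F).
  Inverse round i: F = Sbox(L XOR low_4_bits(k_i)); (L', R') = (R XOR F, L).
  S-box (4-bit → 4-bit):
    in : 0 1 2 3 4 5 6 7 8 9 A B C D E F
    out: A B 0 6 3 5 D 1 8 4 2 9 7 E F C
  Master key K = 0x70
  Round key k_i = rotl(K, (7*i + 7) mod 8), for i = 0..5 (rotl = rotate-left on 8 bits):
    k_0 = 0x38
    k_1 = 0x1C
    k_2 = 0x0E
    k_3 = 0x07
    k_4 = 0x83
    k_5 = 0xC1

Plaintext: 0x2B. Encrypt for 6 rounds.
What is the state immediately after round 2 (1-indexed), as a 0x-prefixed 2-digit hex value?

s_0 = plaintext = 0x2B
s_1 = Round(s_0, k_0) = 0xB4
s_2 = Round(s_1, k_1) = 0x43
s_3 = Round(s_2, k_2) = 0x3A
s_4 = Round(s_3, k_3) = 0xAD
s_5 = Round(s_4, k_4) = 0xD5
s_6 = Round(s_5, k_5) = 0x5E

0x43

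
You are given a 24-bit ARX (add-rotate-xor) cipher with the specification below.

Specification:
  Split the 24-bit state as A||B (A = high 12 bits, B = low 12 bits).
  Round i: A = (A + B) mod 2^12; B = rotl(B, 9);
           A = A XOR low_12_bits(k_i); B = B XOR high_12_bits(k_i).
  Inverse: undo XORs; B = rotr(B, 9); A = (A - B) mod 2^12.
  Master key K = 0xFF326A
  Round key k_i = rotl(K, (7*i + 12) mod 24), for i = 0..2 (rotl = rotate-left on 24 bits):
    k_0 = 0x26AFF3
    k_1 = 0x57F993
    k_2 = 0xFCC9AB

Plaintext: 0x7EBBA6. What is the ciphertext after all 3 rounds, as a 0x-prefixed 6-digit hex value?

s_0 = plaintext = 0x7EBBA6
s_1 = Round(s_0, k_0) = 0xC62F1E
s_2 = Round(s_1, k_1) = 0x21389C
s_3 = Round(s_2, k_2) = 0x3046DF

0x3046DF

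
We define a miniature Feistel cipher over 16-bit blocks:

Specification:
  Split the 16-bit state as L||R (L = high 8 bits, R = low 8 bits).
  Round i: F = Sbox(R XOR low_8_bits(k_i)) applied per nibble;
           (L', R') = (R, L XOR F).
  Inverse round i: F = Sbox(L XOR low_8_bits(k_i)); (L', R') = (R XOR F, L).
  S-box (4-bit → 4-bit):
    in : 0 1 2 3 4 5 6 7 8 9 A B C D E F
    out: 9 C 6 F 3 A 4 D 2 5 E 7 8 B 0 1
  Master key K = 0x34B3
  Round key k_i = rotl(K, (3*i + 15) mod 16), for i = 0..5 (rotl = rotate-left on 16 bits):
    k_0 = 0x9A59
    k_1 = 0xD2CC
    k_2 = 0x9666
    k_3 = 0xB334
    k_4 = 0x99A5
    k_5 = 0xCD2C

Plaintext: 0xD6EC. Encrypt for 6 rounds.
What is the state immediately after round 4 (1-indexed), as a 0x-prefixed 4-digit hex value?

s_0 = plaintext = 0xD6EC
s_1 = Round(s_0, k_0) = 0xECAC
s_2 = Round(s_1, k_1) = 0xACA5
s_3 = Round(s_2, k_2) = 0xA523
s_4 = Round(s_3, k_3) = 0x2368
s_5 = Round(s_4, k_4) = 0x68A8
s_6 = Round(s_5, k_5) = 0xA84B

0x2368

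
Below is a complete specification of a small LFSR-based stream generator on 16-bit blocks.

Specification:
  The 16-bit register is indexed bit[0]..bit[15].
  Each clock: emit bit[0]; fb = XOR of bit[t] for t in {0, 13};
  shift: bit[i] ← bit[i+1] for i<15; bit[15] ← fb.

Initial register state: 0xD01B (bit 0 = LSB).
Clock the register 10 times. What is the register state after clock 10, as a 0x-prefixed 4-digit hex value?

0x6D74

reg_0 = 0xD01B
clock 1: out=1, reg = 0xE80D
clock 2: out=1, reg = 0x7406
clock 3: out=0, reg = 0xBA03
clock 4: out=1, reg = 0x5D01
clock 5: out=1, reg = 0xAE80
clock 6: out=0, reg = 0xD740
clock 7: out=0, reg = 0x6BA0
clock 8: out=0, reg = 0xB5D0
clock 9: out=0, reg = 0xDAE8
clock 10: out=0, reg = 0x6D74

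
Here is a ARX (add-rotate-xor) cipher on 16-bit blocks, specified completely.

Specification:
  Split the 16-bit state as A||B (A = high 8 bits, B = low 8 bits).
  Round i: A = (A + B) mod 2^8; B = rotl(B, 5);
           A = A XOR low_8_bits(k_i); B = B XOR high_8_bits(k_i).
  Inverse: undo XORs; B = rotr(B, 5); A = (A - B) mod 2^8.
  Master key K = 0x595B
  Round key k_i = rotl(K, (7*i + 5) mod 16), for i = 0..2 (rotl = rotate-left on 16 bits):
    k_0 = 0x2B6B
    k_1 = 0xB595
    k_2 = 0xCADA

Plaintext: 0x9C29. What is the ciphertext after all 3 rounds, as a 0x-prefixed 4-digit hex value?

0x4744

s_0 = plaintext = 0x9C29
s_1 = Round(s_0, k_0) = 0xAE0E
s_2 = Round(s_1, k_1) = 0x2974
s_3 = Round(s_2, k_2) = 0x4744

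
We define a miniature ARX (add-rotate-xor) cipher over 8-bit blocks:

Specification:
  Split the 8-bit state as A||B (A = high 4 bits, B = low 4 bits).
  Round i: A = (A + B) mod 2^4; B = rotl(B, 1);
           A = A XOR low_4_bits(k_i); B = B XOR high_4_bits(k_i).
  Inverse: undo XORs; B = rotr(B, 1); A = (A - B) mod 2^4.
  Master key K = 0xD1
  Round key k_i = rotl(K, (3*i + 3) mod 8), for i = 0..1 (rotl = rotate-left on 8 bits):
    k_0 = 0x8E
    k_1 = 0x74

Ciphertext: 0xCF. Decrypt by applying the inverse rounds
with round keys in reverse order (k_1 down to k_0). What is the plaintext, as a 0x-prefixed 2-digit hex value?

0x46

s_0 = ciphertext = 0xCF
s_1 = InvRound(s_0, k_1) = 0x44
s_2 = InvRound(s_1, k_0) = 0x46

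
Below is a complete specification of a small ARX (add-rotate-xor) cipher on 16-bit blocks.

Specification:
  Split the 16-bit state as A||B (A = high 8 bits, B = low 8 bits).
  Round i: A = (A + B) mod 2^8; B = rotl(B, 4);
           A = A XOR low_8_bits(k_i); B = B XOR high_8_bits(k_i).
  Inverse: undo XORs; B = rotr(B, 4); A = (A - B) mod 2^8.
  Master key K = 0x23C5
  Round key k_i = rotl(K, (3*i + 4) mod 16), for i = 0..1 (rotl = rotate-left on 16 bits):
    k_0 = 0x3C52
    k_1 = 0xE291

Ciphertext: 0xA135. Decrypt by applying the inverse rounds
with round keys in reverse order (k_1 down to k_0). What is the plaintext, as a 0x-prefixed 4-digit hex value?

0xCD14

s_0 = ciphertext = 0xA135
s_1 = InvRound(s_0, k_1) = 0xB37D
s_2 = InvRound(s_1, k_0) = 0xCD14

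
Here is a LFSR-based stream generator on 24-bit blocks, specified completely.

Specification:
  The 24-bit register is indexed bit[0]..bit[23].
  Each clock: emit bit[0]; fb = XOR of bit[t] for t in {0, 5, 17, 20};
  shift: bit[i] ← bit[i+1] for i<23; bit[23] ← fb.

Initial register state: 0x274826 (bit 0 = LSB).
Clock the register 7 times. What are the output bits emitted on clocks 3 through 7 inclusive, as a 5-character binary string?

reg_0 = 0x274826
clock 1: out=0, reg = 0x13A413
clock 2: out=1, reg = 0x89D209
clock 3: out=1, reg = 0xC4E904
clock 4: out=0, reg = 0x627482
clock 5: out=0, reg = 0xB13A41
clock 6: out=1, reg = 0x589D20
clock 7: out=0, reg = 0x2C4E90

10010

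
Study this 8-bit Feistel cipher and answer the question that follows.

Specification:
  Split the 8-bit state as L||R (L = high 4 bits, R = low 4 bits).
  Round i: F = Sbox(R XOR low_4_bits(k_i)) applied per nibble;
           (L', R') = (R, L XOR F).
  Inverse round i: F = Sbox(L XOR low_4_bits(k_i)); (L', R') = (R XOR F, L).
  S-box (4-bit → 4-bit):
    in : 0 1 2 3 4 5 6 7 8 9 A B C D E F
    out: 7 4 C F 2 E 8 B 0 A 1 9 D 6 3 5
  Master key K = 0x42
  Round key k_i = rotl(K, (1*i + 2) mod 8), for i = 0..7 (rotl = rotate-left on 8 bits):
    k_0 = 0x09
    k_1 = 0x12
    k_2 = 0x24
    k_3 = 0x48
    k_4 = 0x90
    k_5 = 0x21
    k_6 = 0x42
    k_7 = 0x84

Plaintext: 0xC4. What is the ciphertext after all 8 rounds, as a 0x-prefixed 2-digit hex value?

s_0 = plaintext = 0xC4
s_1 = Round(s_0, k_0) = 0x4A
s_2 = Round(s_1, k_1) = 0xA4
s_3 = Round(s_2, k_2) = 0x4D
s_4 = Round(s_3, k_3) = 0xDA
s_5 = Round(s_4, k_4) = 0xAC
s_6 = Round(s_5, k_5) = 0xCC
s_7 = Round(s_6, k_6) = 0xCF
s_8 = Round(s_7, k_7) = 0xF5

0xF5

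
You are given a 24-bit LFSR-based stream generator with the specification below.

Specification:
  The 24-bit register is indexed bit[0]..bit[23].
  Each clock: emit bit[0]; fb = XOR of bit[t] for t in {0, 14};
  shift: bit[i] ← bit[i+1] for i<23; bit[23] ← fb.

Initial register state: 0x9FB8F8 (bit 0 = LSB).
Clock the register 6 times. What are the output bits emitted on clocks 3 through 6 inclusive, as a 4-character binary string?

reg_0 = 0x9FB8F8
clock 1: out=0, reg = 0x4FDC7C
clock 2: out=0, reg = 0xA7EE3E
clock 3: out=0, reg = 0xD3F71F
clock 4: out=1, reg = 0x69FB8F
clock 5: out=1, reg = 0x34FDC7
clock 6: out=1, reg = 0x1A7EE3

0111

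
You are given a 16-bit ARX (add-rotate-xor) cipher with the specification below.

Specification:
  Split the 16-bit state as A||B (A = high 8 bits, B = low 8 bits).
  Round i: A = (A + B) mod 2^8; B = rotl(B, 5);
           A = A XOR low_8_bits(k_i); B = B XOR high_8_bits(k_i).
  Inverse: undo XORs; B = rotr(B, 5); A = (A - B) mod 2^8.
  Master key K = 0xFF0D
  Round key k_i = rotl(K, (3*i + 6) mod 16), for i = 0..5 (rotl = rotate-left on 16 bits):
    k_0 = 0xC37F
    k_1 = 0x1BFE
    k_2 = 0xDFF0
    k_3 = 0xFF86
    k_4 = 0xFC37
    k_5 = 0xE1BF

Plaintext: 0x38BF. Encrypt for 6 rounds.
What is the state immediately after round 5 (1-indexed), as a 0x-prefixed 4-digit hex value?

s_0 = plaintext = 0x38BF
s_1 = Round(s_0, k_0) = 0x8834
s_2 = Round(s_1, k_1) = 0x429D
s_3 = Round(s_2, k_2) = 0x2F6C
s_4 = Round(s_3, k_3) = 0x1D72
s_5 = Round(s_4, k_4) = 0xB8B2
s_6 = Round(s_5, k_5) = 0xD5B7

0xB8B2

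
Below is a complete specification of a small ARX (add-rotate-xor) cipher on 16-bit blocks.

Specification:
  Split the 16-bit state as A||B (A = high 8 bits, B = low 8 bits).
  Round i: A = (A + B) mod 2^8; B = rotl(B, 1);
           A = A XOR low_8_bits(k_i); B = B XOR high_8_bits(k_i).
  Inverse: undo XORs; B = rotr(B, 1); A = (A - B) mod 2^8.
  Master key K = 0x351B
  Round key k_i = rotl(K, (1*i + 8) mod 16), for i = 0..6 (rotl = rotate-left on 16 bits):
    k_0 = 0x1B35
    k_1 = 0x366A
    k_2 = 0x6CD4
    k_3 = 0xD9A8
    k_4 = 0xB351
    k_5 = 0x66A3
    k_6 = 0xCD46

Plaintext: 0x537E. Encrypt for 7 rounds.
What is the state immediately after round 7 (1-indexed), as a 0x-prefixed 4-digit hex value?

0xB3F8

s_0 = plaintext = 0x537E
s_1 = Round(s_0, k_0) = 0xE4E7
s_2 = Round(s_1, k_1) = 0xA1F9
s_3 = Round(s_2, k_2) = 0x4E9F
s_4 = Round(s_3, k_3) = 0x45E6
s_5 = Round(s_4, k_4) = 0x7A7E
s_6 = Round(s_5, k_5) = 0x5B9A
s_7 = Round(s_6, k_6) = 0xB3F8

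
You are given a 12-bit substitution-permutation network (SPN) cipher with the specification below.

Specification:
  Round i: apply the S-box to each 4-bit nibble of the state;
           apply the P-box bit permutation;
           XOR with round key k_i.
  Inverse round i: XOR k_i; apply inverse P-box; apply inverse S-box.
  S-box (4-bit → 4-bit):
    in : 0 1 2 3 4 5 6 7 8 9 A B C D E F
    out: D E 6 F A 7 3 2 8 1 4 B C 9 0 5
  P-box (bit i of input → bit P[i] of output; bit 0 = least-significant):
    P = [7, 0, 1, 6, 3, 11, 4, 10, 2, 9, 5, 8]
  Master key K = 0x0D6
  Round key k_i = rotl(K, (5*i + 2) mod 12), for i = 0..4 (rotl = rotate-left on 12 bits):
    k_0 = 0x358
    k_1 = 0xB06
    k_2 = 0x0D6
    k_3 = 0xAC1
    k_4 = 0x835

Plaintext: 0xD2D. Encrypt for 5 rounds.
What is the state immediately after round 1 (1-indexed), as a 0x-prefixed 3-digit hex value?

s_0 = plaintext = 0xD2D
s_1 = Round(s_0, k_0) = 0xA8C
s_2 = Round(s_1, k_1) = 0xF64
s_3 = Round(s_2, k_2) = 0x8BB
s_4 = Round(s_3, k_3) = 0x708
s_5 = Round(s_4, k_4) = 0xE6D

0xA8C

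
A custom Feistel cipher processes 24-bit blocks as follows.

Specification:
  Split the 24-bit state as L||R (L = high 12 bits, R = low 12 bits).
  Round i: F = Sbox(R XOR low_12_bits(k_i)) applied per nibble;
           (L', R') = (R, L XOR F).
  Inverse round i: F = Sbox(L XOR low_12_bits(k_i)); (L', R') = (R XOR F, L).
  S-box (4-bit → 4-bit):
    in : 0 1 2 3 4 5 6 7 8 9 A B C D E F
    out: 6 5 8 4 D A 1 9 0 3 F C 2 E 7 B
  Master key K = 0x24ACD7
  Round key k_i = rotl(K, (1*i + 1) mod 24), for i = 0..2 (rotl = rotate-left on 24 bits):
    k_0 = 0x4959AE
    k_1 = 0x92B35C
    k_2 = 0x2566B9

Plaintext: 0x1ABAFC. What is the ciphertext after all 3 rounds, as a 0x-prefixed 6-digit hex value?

s_0 = plaintext = 0x1ABAFC
s_1 = Round(s_0, k_0) = 0xAFC503
s_2 = Round(s_1, k_1) = 0x503B57
s_3 = Round(s_2, k_2) = 0xB57B74

0xB57B74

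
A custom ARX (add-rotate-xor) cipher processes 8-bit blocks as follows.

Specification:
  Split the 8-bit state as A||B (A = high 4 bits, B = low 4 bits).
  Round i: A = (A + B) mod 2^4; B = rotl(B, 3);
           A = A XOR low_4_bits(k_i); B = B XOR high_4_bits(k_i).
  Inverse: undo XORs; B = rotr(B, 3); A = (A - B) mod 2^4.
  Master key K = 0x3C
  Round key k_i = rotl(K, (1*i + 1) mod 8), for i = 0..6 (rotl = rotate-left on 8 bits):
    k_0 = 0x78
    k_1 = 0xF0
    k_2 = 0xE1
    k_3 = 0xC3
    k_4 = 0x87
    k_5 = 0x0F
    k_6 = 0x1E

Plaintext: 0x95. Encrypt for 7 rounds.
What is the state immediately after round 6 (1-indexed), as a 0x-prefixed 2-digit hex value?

s_0 = plaintext = 0x95
s_1 = Round(s_0, k_0) = 0x6D
s_2 = Round(s_1, k_1) = 0x31
s_3 = Round(s_2, k_2) = 0x56
s_4 = Round(s_3, k_3) = 0x8F
s_5 = Round(s_4, k_4) = 0x07
s_6 = Round(s_5, k_5) = 0x8B
s_7 = Round(s_6, k_6) = 0xDC

0x8B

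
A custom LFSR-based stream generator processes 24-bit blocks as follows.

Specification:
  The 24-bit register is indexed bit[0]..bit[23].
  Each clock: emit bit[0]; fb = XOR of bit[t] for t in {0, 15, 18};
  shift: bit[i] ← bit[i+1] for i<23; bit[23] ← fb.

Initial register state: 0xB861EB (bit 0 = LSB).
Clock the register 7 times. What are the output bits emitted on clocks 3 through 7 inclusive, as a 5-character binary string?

reg_0 = 0xB861EB
clock 1: out=1, reg = 0xDC30F5
clock 2: out=1, reg = 0x6E187A
clock 3: out=0, reg = 0xB70C3D
clock 4: out=1, reg = 0x5B861E
clock 5: out=0, reg = 0xADC30F
clock 6: out=1, reg = 0xD6E187
clock 7: out=1, reg = 0xEB70C3

01011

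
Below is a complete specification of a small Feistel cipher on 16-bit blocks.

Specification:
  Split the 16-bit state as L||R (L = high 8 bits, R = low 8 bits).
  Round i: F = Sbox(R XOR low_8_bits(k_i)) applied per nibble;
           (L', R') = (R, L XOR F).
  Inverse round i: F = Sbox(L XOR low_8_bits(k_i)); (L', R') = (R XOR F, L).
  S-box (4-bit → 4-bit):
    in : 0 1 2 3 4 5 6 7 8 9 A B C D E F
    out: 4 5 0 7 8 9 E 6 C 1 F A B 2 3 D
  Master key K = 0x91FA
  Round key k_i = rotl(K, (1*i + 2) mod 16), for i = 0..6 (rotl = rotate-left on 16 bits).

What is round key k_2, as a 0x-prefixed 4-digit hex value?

0x1FA9

K = 0x91FA
k_0 = rotl(K, (1*0+2) mod 16) = rotl(K, 2) = 0x47EA
k_1 = rotl(K, (1*1+2) mod 16) = rotl(K, 3) = 0x8FD4
k_2 = rotl(K, (1*2+2) mod 16) = rotl(K, 4) = 0x1FA9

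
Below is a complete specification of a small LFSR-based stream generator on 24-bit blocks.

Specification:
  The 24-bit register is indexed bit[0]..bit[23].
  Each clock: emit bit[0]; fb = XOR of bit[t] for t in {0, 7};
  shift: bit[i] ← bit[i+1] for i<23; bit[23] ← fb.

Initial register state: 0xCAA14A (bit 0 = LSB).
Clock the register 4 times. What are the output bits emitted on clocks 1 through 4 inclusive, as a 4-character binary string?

0101

reg_0 = 0xCAA14A
clock 1: out=0, reg = 0x6550A5
clock 2: out=1, reg = 0x32A852
clock 3: out=0, reg = 0x195429
clock 4: out=1, reg = 0x8CAA14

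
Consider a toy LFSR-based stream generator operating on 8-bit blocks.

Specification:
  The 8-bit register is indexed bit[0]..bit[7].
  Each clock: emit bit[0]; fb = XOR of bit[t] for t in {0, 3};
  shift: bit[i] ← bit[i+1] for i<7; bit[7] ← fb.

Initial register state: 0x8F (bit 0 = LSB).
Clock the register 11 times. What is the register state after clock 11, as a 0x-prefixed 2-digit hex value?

0xAB

reg_0 = 0x8F
clock 1: out=1, reg = 0x47
clock 2: out=1, reg = 0xA3
clock 3: out=1, reg = 0xD1
clock 4: out=1, reg = 0xE8
clock 5: out=0, reg = 0xF4
clock 6: out=0, reg = 0x7A
clock 7: out=0, reg = 0xBD
clock 8: out=1, reg = 0x5E
clock 9: out=0, reg = 0xAF
clock 10: out=1, reg = 0x57
clock 11: out=1, reg = 0xAB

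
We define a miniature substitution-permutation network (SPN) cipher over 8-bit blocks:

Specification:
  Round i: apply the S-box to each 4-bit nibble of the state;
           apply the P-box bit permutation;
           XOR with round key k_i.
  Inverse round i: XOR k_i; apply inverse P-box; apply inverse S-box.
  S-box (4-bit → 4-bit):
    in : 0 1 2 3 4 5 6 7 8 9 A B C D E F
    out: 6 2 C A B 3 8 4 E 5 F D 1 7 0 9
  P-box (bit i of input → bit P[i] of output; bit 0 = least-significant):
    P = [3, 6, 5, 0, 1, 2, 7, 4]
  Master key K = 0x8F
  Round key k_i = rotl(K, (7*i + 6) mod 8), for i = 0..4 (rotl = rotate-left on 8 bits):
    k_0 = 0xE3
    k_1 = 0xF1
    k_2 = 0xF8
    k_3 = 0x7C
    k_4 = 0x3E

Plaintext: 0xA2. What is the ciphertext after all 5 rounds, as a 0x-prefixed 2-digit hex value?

0xF2

s_0 = plaintext = 0xA2
s_1 = Round(s_0, k_0) = 0x54
s_2 = Round(s_1, k_1) = 0xBE
s_3 = Round(s_2, k_2) = 0x6A
s_4 = Round(s_3, k_3) = 0x05
s_5 = Round(s_4, k_4) = 0xF2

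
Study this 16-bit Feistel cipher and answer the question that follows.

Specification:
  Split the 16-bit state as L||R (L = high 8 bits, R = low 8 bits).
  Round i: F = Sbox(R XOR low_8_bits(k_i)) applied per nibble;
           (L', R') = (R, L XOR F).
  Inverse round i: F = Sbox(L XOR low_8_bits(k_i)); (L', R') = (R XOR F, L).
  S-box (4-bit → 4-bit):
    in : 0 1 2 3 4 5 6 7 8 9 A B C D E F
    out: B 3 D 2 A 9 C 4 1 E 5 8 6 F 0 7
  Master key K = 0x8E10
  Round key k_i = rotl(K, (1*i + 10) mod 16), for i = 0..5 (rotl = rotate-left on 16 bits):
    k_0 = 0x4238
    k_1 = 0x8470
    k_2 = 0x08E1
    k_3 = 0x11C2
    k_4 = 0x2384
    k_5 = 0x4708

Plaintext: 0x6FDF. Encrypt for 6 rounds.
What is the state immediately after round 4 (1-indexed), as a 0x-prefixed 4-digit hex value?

s_0 = plaintext = 0x6FDF
s_1 = Round(s_0, k_0) = 0xDF6B
s_2 = Round(s_1, k_1) = 0x6BE7
s_3 = Round(s_2, k_2) = 0xE7D7
s_4 = Round(s_3, k_3) = 0xD7DE
s_5 = Round(s_4, k_4) = 0xDE42
s_6 = Round(s_5, k_5) = 0x427B

0xD7DE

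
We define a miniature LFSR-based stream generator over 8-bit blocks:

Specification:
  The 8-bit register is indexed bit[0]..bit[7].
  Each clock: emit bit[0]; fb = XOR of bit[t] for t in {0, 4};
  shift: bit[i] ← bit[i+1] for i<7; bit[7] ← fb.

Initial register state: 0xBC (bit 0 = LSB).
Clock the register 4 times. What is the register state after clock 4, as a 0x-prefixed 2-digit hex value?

reg_0 = 0xBC
clock 1: out=0, reg = 0xDE
clock 2: out=0, reg = 0xEF
clock 3: out=1, reg = 0xF7
clock 4: out=1, reg = 0x7B

0x7B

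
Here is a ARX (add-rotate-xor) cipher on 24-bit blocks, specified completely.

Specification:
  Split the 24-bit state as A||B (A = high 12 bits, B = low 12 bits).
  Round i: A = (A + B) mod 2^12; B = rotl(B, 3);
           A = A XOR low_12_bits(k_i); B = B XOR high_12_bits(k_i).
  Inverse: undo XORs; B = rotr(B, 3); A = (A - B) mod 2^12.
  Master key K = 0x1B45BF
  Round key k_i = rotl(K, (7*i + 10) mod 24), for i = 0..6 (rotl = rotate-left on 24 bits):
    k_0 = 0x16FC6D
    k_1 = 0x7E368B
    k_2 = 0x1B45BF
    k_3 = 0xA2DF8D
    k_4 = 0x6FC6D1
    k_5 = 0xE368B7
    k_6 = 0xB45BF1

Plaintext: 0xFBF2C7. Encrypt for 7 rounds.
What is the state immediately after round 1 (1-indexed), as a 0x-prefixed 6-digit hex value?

0xEEB756

s_0 = plaintext = 0xFBF2C7
s_1 = Round(s_0, k_0) = 0xEEB756
s_2 = Round(s_1, k_1) = 0x0CAD50
s_3 = Round(s_2, k_2) = 0xBA5B32
s_4 = Round(s_3, k_3) = 0x95A3B8
s_5 = Round(s_4, k_4) = 0xBC3B3D
s_6 = Round(s_5, k_5) = 0xFB77DB
s_7 = Round(s_6, k_6) = 0xC6359E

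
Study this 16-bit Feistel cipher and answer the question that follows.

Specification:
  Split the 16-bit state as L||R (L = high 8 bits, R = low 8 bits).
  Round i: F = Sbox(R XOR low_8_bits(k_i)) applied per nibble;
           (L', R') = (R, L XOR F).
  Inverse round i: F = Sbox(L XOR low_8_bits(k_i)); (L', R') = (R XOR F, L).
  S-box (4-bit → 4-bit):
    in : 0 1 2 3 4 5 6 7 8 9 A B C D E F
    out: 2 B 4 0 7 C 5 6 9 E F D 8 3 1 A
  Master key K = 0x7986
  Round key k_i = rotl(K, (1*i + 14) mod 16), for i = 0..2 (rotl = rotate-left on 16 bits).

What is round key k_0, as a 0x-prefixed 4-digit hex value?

K = 0x7986
k_0 = rotl(K, (1*0+14) mod 16) = rotl(K, 14) = 0x9E61

0x9E61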